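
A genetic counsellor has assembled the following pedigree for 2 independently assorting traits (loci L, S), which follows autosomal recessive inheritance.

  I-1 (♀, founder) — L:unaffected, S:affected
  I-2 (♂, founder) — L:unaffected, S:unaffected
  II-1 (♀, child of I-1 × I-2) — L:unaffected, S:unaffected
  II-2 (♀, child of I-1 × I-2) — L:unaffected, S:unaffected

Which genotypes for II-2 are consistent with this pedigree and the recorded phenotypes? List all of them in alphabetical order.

L/I-1 un ·: LL|Ll
L/I-2 un ·: LL|Ll
L/II-1 un I-1×I-2: LL|Ll
L/II-2 un I-1×I-2: LL|Ll
⇒ L over [I-1,I-2,II-1,II-2]: 13 consistent
S/I-1 aff ·: ss
S/I-2 un ·: SS|Ss
S/II-1 un I-1×I-2: Ss
S/II-2 un I-1×I-2: Ss
⇒ S over [I-1,I-2,II-1,II-2]: 2 consistent

II-2 ∈ {LL Ss, Ll Ss}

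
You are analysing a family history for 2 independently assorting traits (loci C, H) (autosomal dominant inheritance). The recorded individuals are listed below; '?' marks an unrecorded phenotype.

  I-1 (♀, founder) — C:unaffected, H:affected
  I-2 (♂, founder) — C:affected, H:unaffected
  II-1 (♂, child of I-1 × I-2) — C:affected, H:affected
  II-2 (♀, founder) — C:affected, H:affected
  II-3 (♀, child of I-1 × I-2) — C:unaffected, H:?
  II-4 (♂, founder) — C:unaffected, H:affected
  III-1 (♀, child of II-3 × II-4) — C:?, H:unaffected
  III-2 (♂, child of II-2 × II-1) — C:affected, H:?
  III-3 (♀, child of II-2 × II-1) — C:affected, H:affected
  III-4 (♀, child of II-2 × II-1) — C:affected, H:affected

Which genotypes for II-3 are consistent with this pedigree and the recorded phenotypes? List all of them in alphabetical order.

C/I-1 un ·: cc
C/I-2 aff ·: Cc
C/II-1 aff I-1×I-2: Cc
C/II-2 aff ·: Cc|CC
C/II-3 un I-1×I-2: cc
C/II-4 un ·: cc
C/III-1 ? II-3×II-4: cc
C/III-2 aff II-2×II-1: Cc|CC
C/III-3 aff II-2×II-1: Cc|CC
C/III-4 aff II-2×II-1: Cc|CC
⇒ C over [I-1,I-2,II-1,II-2,II-3,II-4,III-1,III-2,III-3,III-4]: 16 consistent
H/I-1 aff ·: Hh|HH
H/I-2 un ·: hh
H/II-1 aff I-1×I-2: Hh
H/II-2 aff ·: Hh|HH
H/II-3 ? I-1×I-2: hh|Hh
H/II-4 aff ·: Hh
H/III-1 un II-3×II-4: hh
H/III-2 ? II-2×II-1: hh|Hh|HH
H/III-3 aff II-2×II-1: Hh|HH
H/III-4 aff II-2×II-1: Hh|HH
⇒ H over [I-1,I-2,II-1,II-2,II-3,II-4,III-1,III-2,III-3,III-4]: 60 consistent

II-3 ∈ {cc Hh, cc hh}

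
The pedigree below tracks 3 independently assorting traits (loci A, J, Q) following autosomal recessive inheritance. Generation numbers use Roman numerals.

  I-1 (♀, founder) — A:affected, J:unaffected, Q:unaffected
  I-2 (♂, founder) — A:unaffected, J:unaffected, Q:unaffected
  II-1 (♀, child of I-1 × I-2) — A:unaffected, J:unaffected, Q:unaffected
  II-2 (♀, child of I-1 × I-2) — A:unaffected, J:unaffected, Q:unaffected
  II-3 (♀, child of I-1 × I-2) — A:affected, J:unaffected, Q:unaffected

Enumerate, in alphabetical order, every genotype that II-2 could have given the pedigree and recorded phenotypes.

II-2 ∈ {Aa JJ QQ, Aa JJ Qq, Aa Jj QQ, Aa Jj Qq}

A/I-1 aff ·: aa
A/I-2 un ·: Aa
A/II-1 un I-1×I-2: Aa
A/II-2 un I-1×I-2: Aa
A/II-3 aff I-1×I-2: aa
⇒ A over [I-1,I-2,II-1,II-2,II-3]: 1 consistent
J/I-1 un ·: JJ|Jj
J/I-2 un ·: JJ|Jj
J/II-1 un I-1×I-2: JJ|Jj
J/II-2 un I-1×I-2: JJ|Jj
J/II-3 un I-1×I-2: JJ|Jj
⇒ J over [I-1,I-2,II-1,II-2,II-3]: 25 consistent
Q/I-1 un ·: QQ|Qq
Q/I-2 un ·: QQ|Qq
Q/II-1 un I-1×I-2: QQ|Qq
Q/II-2 un I-1×I-2: QQ|Qq
Q/II-3 un I-1×I-2: QQ|Qq
⇒ Q over [I-1,I-2,II-1,II-2,II-3]: 25 consistent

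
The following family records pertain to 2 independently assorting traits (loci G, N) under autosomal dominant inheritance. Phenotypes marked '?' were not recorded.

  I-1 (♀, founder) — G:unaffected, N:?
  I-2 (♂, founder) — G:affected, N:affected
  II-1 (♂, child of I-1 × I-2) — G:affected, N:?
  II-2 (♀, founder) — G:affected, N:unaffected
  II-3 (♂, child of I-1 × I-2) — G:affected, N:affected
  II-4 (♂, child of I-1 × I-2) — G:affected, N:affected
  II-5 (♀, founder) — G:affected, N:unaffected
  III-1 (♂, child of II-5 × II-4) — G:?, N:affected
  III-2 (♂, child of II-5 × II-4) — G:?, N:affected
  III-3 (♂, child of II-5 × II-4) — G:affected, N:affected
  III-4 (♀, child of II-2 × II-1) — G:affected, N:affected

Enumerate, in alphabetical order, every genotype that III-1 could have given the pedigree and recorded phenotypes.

III-1 ∈ {GG Nn, Gg Nn, gg Nn}

G/I-1 un ·: gg
G/I-2 aff ·: Gg|GG
G/II-1 aff I-1×I-2: Gg
G/II-2 aff ·: Gg|GG
G/II-3 aff I-1×I-2: Gg
G/II-4 aff I-1×I-2: Gg
G/II-5 aff ·: Gg|GG
G/III-1 ? II-5×II-4: gg|Gg|GG
G/III-2 ? II-5×II-4: gg|Gg|GG
G/III-3 aff II-5×II-4: Gg|GG
G/III-4 aff II-2×II-1: Gg|GG
⇒ G over [I-1,I-2,II-1,II-2,II-3,II-4,II-5,III-1,III-2,III-3,III-4]: 208 consistent
N/I-1 ? ·: nn|Nn|NN
N/I-2 aff ·: Nn|NN
N/II-1 ? I-1×I-2: Nn|NN
N/II-2 un ·: nn
N/II-3 aff I-1×I-2: Nn|NN
N/II-4 aff I-1×I-2: Nn|NN
N/II-5 un ·: nn
N/III-1 aff II-5×II-4: Nn
N/III-2 aff II-5×II-4: Nn
N/III-3 aff II-5×II-4: Nn
N/III-4 aff II-2×II-1: Nn
⇒ N over [I-1,I-2,II-1,II-2,II-3,II-4,II-5,III-1,III-2,III-3,III-4]: 27 consistent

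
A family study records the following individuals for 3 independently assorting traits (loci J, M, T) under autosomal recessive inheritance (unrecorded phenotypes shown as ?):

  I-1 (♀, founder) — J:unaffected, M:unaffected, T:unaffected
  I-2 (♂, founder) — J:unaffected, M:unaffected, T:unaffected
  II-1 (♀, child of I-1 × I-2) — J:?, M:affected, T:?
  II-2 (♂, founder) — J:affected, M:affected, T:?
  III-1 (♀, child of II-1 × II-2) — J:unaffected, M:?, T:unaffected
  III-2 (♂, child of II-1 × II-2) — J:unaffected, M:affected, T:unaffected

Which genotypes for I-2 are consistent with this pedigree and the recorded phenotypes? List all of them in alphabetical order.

I-2 ∈ {JJ Mm TT, JJ Mm Tt, Jj Mm TT, Jj Mm Tt}

J/I-1 un ·: JJ|Jj
J/I-2 un ·: JJ|Jj
J/II-1 ? I-1×I-2: JJ|Jj
J/II-2 aff ·: jj
J/III-1 un II-1×II-2: Jj
J/III-2 un II-1×II-2: Jj
⇒ J over [I-1,I-2,II-1,II-2,III-1,III-2]: 7 consistent
M/I-1 un ·: Mm
M/I-2 un ·: Mm
M/II-1 aff I-1×I-2: mm
M/II-2 aff ·: mm
M/III-1 ? II-1×II-2: mm
M/III-2 aff II-1×II-2: mm
⇒ M over [I-1,I-2,II-1,II-2,III-1,III-2]: 1 consistent
T/I-1 un ·: TT|Tt
T/I-2 un ·: TT|Tt
T/II-1 ? I-1×I-2: TT|Tt|tt
T/II-2 ? ·: TT|Tt|tt
T/III-1 un II-1×II-2: TT|Tt
T/III-2 un II-1×II-2: TT|Tt
⇒ T over [I-1,I-2,II-1,II-2,III-1,III-2]: 53 consistent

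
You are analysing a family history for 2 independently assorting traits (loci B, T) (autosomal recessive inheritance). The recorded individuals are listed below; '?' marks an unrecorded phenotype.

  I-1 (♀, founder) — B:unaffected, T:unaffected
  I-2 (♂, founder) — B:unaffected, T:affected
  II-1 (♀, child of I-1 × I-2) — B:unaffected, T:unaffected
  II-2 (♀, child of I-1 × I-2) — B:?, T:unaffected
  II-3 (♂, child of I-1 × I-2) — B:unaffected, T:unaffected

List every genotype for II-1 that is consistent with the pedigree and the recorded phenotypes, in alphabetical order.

B/I-1 un ·: BB|Bb
B/I-2 un ·: BB|Bb
B/II-1 un I-1×I-2: BB|Bb
B/II-2 ? I-1×I-2: BB|Bb|bb
B/II-3 un I-1×I-2: BB|Bb
⇒ B over [I-1,I-2,II-1,II-2,II-3]: 29 consistent
T/I-1 un ·: TT|Tt
T/I-2 aff ·: tt
T/II-1 un I-1×I-2: Tt
T/II-2 un I-1×I-2: Tt
T/II-3 un I-1×I-2: Tt
⇒ T over [I-1,I-2,II-1,II-2,II-3]: 2 consistent

II-1 ∈ {BB Tt, Bb Tt}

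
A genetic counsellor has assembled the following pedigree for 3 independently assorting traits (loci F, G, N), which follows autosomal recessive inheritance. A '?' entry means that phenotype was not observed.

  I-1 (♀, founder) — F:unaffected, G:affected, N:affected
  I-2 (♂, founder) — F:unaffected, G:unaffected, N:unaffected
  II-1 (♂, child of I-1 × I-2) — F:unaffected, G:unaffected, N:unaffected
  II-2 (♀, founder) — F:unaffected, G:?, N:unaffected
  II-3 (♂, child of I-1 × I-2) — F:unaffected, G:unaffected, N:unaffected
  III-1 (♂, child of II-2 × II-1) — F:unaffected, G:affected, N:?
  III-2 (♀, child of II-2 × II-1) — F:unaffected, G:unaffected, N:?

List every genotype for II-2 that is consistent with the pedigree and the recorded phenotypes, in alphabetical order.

F/I-1 un ·: FF|Ff
F/I-2 un ·: FF|Ff
F/II-1 un I-1×I-2: FF|Ff
F/II-2 un ·: FF|Ff
F/II-3 un I-1×I-2: FF|Ff
F/III-1 un II-2×II-1: FF|Ff
F/III-2 un II-2×II-1: FF|Ff
⇒ F over [I-1,I-2,II-1,II-2,II-3,III-1,III-2]: 83 consistent
G/I-1 aff ·: gg
G/I-2 un ·: GG|Gg
G/II-1 un I-1×I-2: Gg
G/II-2 ? ·: Gg|gg
G/II-3 un I-1×I-2: Gg
G/III-1 aff II-2×II-1: gg
G/III-2 un II-2×II-1: GG|Gg
⇒ G over [I-1,I-2,II-1,II-2,II-3,III-1,III-2]: 6 consistent
N/I-1 aff ·: nn
N/I-2 un ·: NN|Nn
N/II-1 un I-1×I-2: Nn
N/II-2 un ·: NN|Nn
N/II-3 un I-1×I-2: Nn
N/III-1 ? II-2×II-1: NN|Nn|nn
N/III-2 ? II-2×II-1: NN|Nn|nn
⇒ N over [I-1,I-2,II-1,II-2,II-3,III-1,III-2]: 26 consistent

II-2 ∈ {FF Gg NN, FF Gg Nn, FF gg NN, FF gg Nn, Ff Gg NN, Ff Gg Nn, Ff gg NN, Ff gg Nn}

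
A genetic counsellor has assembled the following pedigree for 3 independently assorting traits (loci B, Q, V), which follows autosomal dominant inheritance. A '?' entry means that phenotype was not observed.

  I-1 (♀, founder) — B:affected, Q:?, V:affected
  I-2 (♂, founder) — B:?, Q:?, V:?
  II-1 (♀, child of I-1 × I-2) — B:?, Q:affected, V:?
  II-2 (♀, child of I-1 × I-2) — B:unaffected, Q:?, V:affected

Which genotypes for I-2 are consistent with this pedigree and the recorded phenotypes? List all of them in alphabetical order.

B/I-1 aff ·: Bb
B/I-2 ? ·: bb|Bb
B/II-1 ? I-1×I-2: bb|Bb|BB
B/II-2 un I-1×I-2: bb
⇒ B over [I-1,I-2,II-1,II-2]: 5 consistent
Q/I-1 ? ·: qq|Qq|QQ
Q/I-2 ? ·: qq|Qq|QQ
Q/II-1 aff I-1×I-2: Qq|QQ
Q/II-2 ? I-1×I-2: qq|Qq|QQ
⇒ Q over [I-1,I-2,II-1,II-2]: 21 consistent
V/I-1 aff ·: Vv|VV
V/I-2 ? ·: vv|Vv|VV
V/II-1 ? I-1×I-2: vv|Vv|VV
V/II-2 aff I-1×I-2: Vv|VV
⇒ V over [I-1,I-2,II-1,II-2]: 18 consistent

I-2 ∈ {Bb QQ VV, Bb QQ Vv, Bb QQ vv, Bb Qq VV, Bb Qq Vv, Bb Qq vv, Bb qq VV, Bb qq Vv, Bb qq vv, bb QQ VV, bb QQ Vv, bb QQ vv, bb Qq VV, bb Qq Vv, bb Qq vv, bb qq VV, bb qq Vv, bb qq vv}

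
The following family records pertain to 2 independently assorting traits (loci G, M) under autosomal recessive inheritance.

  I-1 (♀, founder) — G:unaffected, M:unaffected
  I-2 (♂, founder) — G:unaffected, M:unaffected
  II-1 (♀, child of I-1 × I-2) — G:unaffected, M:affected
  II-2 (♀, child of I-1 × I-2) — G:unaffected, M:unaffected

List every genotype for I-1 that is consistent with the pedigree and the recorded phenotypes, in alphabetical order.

G/I-1 un ·: GG|Gg
G/I-2 un ·: GG|Gg
G/II-1 un I-1×I-2: GG|Gg
G/II-2 un I-1×I-2: GG|Gg
⇒ G over [I-1,I-2,II-1,II-2]: 13 consistent
M/I-1 un ·: Mm
M/I-2 un ·: Mm
M/II-1 aff I-1×I-2: mm
M/II-2 un I-1×I-2: MM|Mm
⇒ M over [I-1,I-2,II-1,II-2]: 2 consistent

I-1 ∈ {GG Mm, Gg Mm}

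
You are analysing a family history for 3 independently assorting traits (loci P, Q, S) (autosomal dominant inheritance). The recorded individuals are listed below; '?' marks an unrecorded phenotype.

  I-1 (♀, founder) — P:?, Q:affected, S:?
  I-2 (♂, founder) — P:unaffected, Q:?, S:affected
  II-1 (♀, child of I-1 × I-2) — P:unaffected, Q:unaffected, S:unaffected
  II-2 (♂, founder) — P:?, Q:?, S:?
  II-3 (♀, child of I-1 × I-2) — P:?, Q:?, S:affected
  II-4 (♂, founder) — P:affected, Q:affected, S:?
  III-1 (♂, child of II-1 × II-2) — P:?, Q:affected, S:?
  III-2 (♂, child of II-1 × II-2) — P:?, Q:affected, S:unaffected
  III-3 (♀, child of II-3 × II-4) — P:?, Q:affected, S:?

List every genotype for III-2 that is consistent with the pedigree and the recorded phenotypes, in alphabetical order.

P/I-1 ? ·: pp|Pp
P/I-2 un ·: pp
P/II-1 un I-1×I-2: pp
P/II-2 ? ·: pp|Pp|PP
P/II-3 ? I-1×I-2: pp|Pp
P/II-4 aff ·: Pp|PP
P/III-1 ? II-1×II-2: pp|Pp
P/III-2 ? II-1×II-2: pp|Pp
P/III-3 ? II-3×II-4: pp|Pp|PP
⇒ P over [I-1,I-2,II-1,II-2,II-3,II-4,III-1,III-2,III-3]: 66 consistent
Q/I-1 aff ·: Qq
Q/I-2 ? ·: qq|Qq
Q/II-1 un I-1×I-2: qq
Q/II-2 ? ·: Qq|QQ
Q/II-3 ? I-1×I-2: qq|Qq|QQ
Q/II-4 aff ·: Qq|QQ
Q/III-1 aff II-1×II-2: Qq
Q/III-2 aff II-1×II-2: Qq
Q/III-3 aff II-3×II-4: Qq|QQ
⇒ Q over [I-1,I-2,II-1,II-2,II-3,II-4,III-1,III-2,III-3]: 30 consistent
S/I-1 ? ·: ss|Ss
S/I-2 aff ·: Ss
S/II-1 un I-1×I-2: ss
S/II-2 ? ·: ss|Ss
S/II-3 aff I-1×I-2: Ss|SS
S/II-4 ? ·: ss|Ss|SS
S/III-1 ? II-1×II-2: ss|Ss
S/III-2 un II-1×II-2: ss
S/III-3 ? II-3×II-4: ss|Ss|SS
⇒ S over [I-1,I-2,II-1,II-2,II-3,II-4,III-1,III-2,III-3]: 54 consistent

III-2 ∈ {Pp Qq ss, pp Qq ss}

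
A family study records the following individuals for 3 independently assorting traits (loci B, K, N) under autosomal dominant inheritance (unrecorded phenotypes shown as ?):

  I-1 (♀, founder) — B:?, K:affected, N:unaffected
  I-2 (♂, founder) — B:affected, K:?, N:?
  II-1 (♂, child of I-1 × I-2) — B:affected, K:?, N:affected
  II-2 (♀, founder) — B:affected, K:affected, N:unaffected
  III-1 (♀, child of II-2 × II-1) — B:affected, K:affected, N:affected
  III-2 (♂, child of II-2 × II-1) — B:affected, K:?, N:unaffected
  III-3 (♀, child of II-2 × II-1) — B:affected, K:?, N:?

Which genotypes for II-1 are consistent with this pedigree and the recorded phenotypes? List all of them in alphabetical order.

B/I-1 ? ·: bb|Bb|BB
B/I-2 aff ·: Bb|BB
B/II-1 aff I-1×I-2: Bb|BB
B/II-2 aff ·: Bb|BB
B/III-1 aff II-2×II-1: Bb|BB
B/III-2 aff II-2×II-1: Bb|BB
B/III-3 aff II-2×II-1: Bb|BB
⇒ B over [I-1,I-2,II-1,II-2,III-1,III-2,III-3]: 116 consistent
K/I-1 aff ·: Kk|KK
K/I-2 ? ·: kk|Kk|KK
K/II-1 ? I-1×I-2: kk|Kk|KK
K/II-2 aff ·: Kk|KK
K/III-1 aff II-2×II-1: Kk|KK
K/III-2 ? II-2×II-1: kk|Kk|KK
K/III-3 ? II-2×II-1: kk|Kk|KK
⇒ K over [I-1,I-2,II-1,II-2,III-1,III-2,III-3]: 176 consistent
N/I-1 un ·: nn
N/I-2 ? ·: Nn|NN
N/II-1 aff I-1×I-2: Nn
N/II-2 un ·: nn
N/III-1 aff II-2×II-1: Nn
N/III-2 un II-2×II-1: nn
N/III-3 ? II-2×II-1: nn|Nn
⇒ N over [I-1,I-2,II-1,II-2,III-1,III-2,III-3]: 4 consistent

II-1 ∈ {BB KK Nn, BB Kk Nn, BB kk Nn, Bb KK Nn, Bb Kk Nn, Bb kk Nn}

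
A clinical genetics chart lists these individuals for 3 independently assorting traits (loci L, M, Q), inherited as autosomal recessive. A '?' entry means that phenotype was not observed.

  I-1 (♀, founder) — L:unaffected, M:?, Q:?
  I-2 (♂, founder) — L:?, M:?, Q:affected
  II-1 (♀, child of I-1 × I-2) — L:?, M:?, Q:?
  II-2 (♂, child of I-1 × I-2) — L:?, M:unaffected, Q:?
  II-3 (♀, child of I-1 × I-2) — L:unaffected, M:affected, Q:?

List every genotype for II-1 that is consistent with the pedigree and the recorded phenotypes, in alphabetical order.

II-1 ∈ {LL MM Qq, LL MM qq, LL Mm Qq, LL Mm qq, LL mm Qq, LL mm qq, Ll MM Qq, Ll MM qq, Ll Mm Qq, Ll Mm qq, Ll mm Qq, Ll mm qq, ll MM Qq, ll MM qq, ll Mm Qq, ll Mm qq, ll mm Qq, ll mm qq}

L/I-1 un ·: LL|Ll
L/I-2 ? ·: LL|Ll|ll
L/II-1 ? I-1×I-2: LL|Ll|ll
L/II-2 ? I-1×I-2: LL|Ll|ll
L/II-3 un I-1×I-2: LL|Ll
⇒ L over [I-1,I-2,II-1,II-2,II-3]: 40 consistent
M/I-1 ? ·: Mm|mm
M/I-2 ? ·: Mm|mm
M/II-1 ? I-1×I-2: MM|Mm|mm
M/II-2 un I-1×I-2: MM|Mm
M/II-3 aff I-1×I-2: mm
⇒ M over [I-1,I-2,II-1,II-2,II-3]: 10 consistent
Q/I-1 ? ·: QQ|Qq|qq
Q/I-2 aff ·: qq
Q/II-1 ? I-1×I-2: Qq|qq
Q/II-2 ? I-1×I-2: Qq|qq
Q/II-3 ? I-1×I-2: Qq|qq
⇒ Q over [I-1,I-2,II-1,II-2,II-3]: 10 consistent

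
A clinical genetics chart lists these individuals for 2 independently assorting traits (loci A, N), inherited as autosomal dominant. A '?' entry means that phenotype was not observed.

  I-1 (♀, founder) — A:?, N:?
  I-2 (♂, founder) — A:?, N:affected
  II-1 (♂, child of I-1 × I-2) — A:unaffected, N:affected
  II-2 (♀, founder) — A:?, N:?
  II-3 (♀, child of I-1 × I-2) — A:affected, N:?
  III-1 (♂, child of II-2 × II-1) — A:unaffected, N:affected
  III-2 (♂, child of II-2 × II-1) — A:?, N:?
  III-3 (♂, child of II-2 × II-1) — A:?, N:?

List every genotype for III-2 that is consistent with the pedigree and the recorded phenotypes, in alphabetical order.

III-2 ∈ {Aa NN, Aa Nn, Aa nn, aa NN, aa Nn, aa nn}

A/I-1 ? ·: aa|Aa
A/I-2 ? ·: aa|Aa
A/II-1 un I-1×I-2: aa
A/II-2 ? ·: aa|Aa
A/II-3 aff I-1×I-2: Aa|AA
A/III-1 un II-2×II-1: aa
A/III-2 ? II-2×II-1: aa|Aa
A/III-3 ? II-2×II-1: aa|Aa
⇒ A over [I-1,I-2,II-1,II-2,II-3,III-1,III-2,III-3]: 20 consistent
N/I-1 ? ·: nn|Nn|NN
N/I-2 aff ·: Nn|NN
N/II-1 aff I-1×I-2: Nn|NN
N/II-2 ? ·: nn|Nn|NN
N/II-3 ? I-1×I-2: nn|Nn|NN
N/III-1 aff II-2×II-1: Nn|NN
N/III-2 ? II-2×II-1: nn|Nn|NN
N/III-3 ? II-2×II-1: nn|Nn|NN
⇒ N over [I-1,I-2,II-1,II-2,II-3,III-1,III-2,III-3]: 380 consistent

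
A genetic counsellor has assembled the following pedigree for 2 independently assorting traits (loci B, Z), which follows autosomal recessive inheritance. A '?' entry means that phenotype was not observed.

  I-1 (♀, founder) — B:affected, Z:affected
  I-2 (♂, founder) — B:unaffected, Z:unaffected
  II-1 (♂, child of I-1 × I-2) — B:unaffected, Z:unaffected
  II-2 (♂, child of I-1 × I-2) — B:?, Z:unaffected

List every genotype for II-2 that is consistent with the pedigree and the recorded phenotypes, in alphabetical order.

II-2 ∈ {Bb Zz, bb Zz}

B/I-1 aff ·: bb
B/I-2 un ·: BB|Bb
B/II-1 un I-1×I-2: Bb
B/II-2 ? I-1×I-2: Bb|bb
⇒ B over [I-1,I-2,II-1,II-2]: 3 consistent
Z/I-1 aff ·: zz
Z/I-2 un ·: ZZ|Zz
Z/II-1 un I-1×I-2: Zz
Z/II-2 un I-1×I-2: Zz
⇒ Z over [I-1,I-2,II-1,II-2]: 2 consistent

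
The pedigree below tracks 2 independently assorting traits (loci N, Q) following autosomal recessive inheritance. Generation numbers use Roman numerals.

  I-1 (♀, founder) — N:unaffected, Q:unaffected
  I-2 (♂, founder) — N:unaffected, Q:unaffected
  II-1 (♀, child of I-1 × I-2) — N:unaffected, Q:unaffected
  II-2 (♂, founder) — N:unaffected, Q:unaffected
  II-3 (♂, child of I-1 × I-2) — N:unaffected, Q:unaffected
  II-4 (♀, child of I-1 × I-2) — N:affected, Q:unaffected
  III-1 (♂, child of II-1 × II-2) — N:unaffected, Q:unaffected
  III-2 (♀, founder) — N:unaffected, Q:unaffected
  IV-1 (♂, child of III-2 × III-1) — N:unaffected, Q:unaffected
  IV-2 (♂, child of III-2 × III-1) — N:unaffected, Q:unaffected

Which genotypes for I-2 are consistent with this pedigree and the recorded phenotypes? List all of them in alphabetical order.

N/I-1 un ·: Nn
N/I-2 un ·: Nn
N/II-1 un I-1×I-2: NN|Nn
N/II-2 un ·: NN|Nn
N/II-3 un I-1×I-2: NN|Nn
N/II-4 aff I-1×I-2: nn
N/III-1 un II-1×II-2: NN|Nn
N/III-2 un ·: NN|Nn
N/IV-1 un III-2×III-1: NN|Nn
N/IV-2 un III-2×III-1: NN|Nn
⇒ N over [I-1,I-2,II-1,II-2,II-3,II-4,III-1,III-2,IV-1,IV-2]: 88 consistent
Q/I-1 un ·: QQ|Qq
Q/I-2 un ·: QQ|Qq
Q/II-1 un I-1×I-2: QQ|Qq
Q/II-2 un ·: QQ|Qq
Q/II-3 un I-1×I-2: QQ|Qq
Q/II-4 un I-1×I-2: QQ|Qq
Q/III-1 un II-1×II-2: QQ|Qq
Q/III-2 un ·: QQ|Qq
Q/IV-1 un III-2×III-1: QQ|Qq
Q/IV-2 un III-2×III-1: QQ|Qq
⇒ Q over [I-1,I-2,II-1,II-2,II-3,II-4,III-1,III-2,IV-1,IV-2]: 546 consistent

I-2 ∈ {Nn QQ, Nn Qq}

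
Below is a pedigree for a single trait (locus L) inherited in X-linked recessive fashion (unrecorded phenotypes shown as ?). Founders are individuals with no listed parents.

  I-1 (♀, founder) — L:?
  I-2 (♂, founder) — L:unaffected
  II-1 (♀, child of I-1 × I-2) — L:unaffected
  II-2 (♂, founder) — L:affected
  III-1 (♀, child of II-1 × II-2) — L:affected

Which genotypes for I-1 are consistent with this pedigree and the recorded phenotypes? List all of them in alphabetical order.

L/I-1 ? ·: X^LX^l|X^lX^l
L/I-2 un ·: X^LY
L/II-1 un I-1×I-2: X^LX^l
L/II-2 aff ·: X^lY
L/III-1 aff II-1×II-2: X^lX^l
⇒ L over [I-1,I-2,II-1,II-2,III-1]: 2 consistent

I-1 ∈ {X^LX^l, X^lX^l}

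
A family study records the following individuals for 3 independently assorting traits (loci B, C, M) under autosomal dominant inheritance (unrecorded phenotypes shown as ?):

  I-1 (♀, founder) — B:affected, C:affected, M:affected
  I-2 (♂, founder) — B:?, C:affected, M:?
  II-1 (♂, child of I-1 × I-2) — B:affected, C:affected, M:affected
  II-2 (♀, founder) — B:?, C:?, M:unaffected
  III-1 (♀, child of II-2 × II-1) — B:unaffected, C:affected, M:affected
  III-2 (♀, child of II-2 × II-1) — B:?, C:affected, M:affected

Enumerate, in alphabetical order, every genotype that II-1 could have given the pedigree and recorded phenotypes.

B/I-1 aff ·: Bb|BB
B/I-2 ? ·: bb|Bb|BB
B/II-1 aff I-1×I-2: Bb
B/II-2 ? ·: bb|Bb
B/III-1 un II-2×II-1: bb
B/III-2 ? II-2×II-1: bb|Bb|BB
⇒ B over [I-1,I-2,II-1,II-2,III-1,III-2]: 25 consistent
C/I-1 aff ·: Cc|CC
C/I-2 aff ·: Cc|CC
C/II-1 aff I-1×I-2: Cc|CC
C/II-2 ? ·: cc|Cc|CC
C/III-1 aff II-2×II-1: Cc|CC
C/III-2 aff II-2×II-1: Cc|CC
⇒ C over [I-1,I-2,II-1,II-2,III-1,III-2]: 51 consistent
M/I-1 aff ·: Mm|MM
M/I-2 ? ·: mm|Mm|MM
M/II-1 aff I-1×I-2: Mm|MM
M/II-2 un ·: mm
M/III-1 aff II-2×II-1: Mm
M/III-2 aff II-2×II-1: Mm
⇒ M over [I-1,I-2,II-1,II-2,III-1,III-2]: 9 consistent

II-1 ∈ {Bb CC MM, Bb CC Mm, Bb Cc MM, Bb Cc Mm}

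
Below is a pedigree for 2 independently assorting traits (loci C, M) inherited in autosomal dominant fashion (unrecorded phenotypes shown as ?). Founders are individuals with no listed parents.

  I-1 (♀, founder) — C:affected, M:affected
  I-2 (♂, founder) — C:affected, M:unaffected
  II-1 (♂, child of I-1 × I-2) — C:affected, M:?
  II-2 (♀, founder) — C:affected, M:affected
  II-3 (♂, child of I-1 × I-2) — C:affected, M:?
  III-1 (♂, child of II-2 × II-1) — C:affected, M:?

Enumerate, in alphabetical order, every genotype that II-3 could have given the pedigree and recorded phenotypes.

C/I-1 aff ·: Cc|CC
C/I-2 aff ·: Cc|CC
C/II-1 aff I-1×I-2: Cc|CC
C/II-2 aff ·: Cc|CC
C/II-3 aff I-1×I-2: Cc|CC
C/III-1 aff II-2×II-1: Cc|CC
⇒ C over [I-1,I-2,II-1,II-2,II-3,III-1]: 45 consistent
M/I-1 aff ·: Mm|MM
M/I-2 un ·: mm
M/II-1 ? I-1×I-2: mm|Mm
M/II-2 aff ·: Mm|MM
M/II-3 ? I-1×I-2: mm|Mm
M/III-1 ? II-2×II-1: mm|Mm|MM
⇒ M over [I-1,I-2,II-1,II-2,II-3,III-1]: 21 consistent

II-3 ∈ {CC Mm, CC mm, Cc Mm, Cc mm}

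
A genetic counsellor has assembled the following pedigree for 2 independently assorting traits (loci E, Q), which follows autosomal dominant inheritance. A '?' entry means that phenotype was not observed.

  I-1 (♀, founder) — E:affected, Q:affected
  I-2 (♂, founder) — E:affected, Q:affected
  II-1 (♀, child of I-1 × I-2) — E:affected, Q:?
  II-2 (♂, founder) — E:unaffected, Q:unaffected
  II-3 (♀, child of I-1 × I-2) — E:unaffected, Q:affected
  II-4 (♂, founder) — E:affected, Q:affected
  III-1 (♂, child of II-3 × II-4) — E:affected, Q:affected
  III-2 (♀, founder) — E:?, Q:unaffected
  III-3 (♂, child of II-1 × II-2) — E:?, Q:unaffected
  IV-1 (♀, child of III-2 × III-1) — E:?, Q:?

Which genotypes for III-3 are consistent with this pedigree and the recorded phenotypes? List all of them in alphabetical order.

III-3 ∈ {Ee qq, ee qq}

E/I-1 aff ·: Ee
E/I-2 aff ·: Ee
E/II-1 aff I-1×I-2: Ee|EE
E/II-2 un ·: ee
E/II-3 un I-1×I-2: ee
E/II-4 aff ·: Ee|EE
E/III-1 aff II-3×II-4: Ee
E/III-2 ? ·: ee|Ee|EE
E/III-3 ? II-1×II-2: ee|Ee
E/IV-1 ? III-2×III-1: ee|Ee|EE
⇒ E over [I-1,I-2,II-1,II-2,II-3,II-4,III-1,III-2,III-3,IV-1]: 42 consistent
Q/I-1 aff ·: Qq|QQ
Q/I-2 aff ·: Qq|QQ
Q/II-1 ? I-1×I-2: qq|Qq
Q/II-2 un ·: qq
Q/II-3 aff I-1×I-2: Qq|QQ
Q/II-4 aff ·: Qq|QQ
Q/III-1 aff II-3×II-4: Qq|QQ
Q/III-2 un ·: qq
Q/III-3 un II-1×II-2: qq
Q/IV-1 ? III-2×III-1: qq|Qq
⇒ Q over [I-1,I-2,II-1,II-2,II-3,II-4,III-1,III-2,III-3,IV-1]: 40 consistent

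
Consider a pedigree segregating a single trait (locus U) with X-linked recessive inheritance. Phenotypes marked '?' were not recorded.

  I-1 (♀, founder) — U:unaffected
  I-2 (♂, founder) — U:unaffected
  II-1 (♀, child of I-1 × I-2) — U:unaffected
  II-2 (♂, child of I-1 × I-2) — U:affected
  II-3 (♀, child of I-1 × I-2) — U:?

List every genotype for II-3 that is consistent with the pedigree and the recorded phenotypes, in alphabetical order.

II-3 ∈ {X^UX^U, X^UX^u}

U/I-1 un ·: X^UX^u
U/I-2 un ·: X^UY
U/II-1 un I-1×I-2: X^UX^U|X^UX^u
U/II-2 aff I-1×I-2: X^uY
U/II-3 ? I-1×I-2: X^UX^U|X^UX^u
⇒ U over [I-1,I-2,II-1,II-2,II-3]: 4 consistent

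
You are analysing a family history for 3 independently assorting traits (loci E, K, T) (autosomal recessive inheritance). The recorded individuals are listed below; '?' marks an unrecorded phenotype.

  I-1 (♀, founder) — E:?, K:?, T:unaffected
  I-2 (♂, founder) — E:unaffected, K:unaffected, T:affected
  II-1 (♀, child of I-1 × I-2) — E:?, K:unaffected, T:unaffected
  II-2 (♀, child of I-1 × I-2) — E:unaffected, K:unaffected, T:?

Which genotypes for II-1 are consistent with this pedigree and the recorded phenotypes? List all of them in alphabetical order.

E/I-1 ? ·: EE|Ee|ee
E/I-2 un ·: EE|Ee
E/II-1 ? I-1×I-2: EE|Ee|ee
E/II-2 un I-1×I-2: EE|Ee
⇒ E over [I-1,I-2,II-1,II-2]: 18 consistent
K/I-1 ? ·: KK|Kk|kk
K/I-2 un ·: KK|Kk
K/II-1 un I-1×I-2: KK|Kk
K/II-2 un I-1×I-2: KK|Kk
⇒ K over [I-1,I-2,II-1,II-2]: 15 consistent
T/I-1 un ·: TT|Tt
T/I-2 aff ·: tt
T/II-1 un I-1×I-2: Tt
T/II-2 ? I-1×I-2: Tt|tt
⇒ T over [I-1,I-2,II-1,II-2]: 3 consistent

II-1 ∈ {EE KK Tt, EE Kk Tt, Ee KK Tt, Ee Kk Tt, ee KK Tt, ee Kk Tt}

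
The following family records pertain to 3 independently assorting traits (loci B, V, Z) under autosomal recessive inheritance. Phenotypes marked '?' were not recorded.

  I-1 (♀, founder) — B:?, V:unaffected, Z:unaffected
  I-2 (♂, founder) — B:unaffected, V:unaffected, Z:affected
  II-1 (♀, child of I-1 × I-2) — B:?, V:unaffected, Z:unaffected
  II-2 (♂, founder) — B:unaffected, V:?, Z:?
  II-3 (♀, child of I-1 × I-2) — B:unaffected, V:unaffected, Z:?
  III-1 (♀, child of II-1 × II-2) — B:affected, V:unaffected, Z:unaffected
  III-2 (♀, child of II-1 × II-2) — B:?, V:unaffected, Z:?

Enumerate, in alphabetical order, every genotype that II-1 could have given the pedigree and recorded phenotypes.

II-1 ∈ {Bb VV Zz, Bb Vv Zz, bb VV Zz, bb Vv Zz}

B/I-1 ? ·: BB|Bb|bb
B/I-2 un ·: BB|Bb
B/II-1 ? I-1×I-2: Bb|bb
B/II-2 un ·: Bb
B/II-3 un I-1×I-2: BB|Bb
B/III-1 aff II-1×II-2: bb
B/III-2 ? II-1×II-2: BB|Bb|bb
⇒ B over [I-1,I-2,II-1,II-2,II-3,III-1,III-2]: 30 consistent
V/I-1 un ·: VV|Vv
V/I-2 un ·: VV|Vv
V/II-1 un I-1×I-2: VV|Vv
V/II-2 ? ·: VV|Vv|vv
V/II-3 un I-1×I-2: VV|Vv
V/III-1 un II-1×II-2: VV|Vv
V/III-2 un II-1×II-2: VV|Vv
⇒ V over [I-1,I-2,II-1,II-2,II-3,III-1,III-2]: 96 consistent
Z/I-1 un ·: ZZ|Zz
Z/I-2 aff ·: zz
Z/II-1 un I-1×I-2: Zz
Z/II-2 ? ·: ZZ|Zz|zz
Z/II-3 ? I-1×I-2: Zz|zz
Z/III-1 un II-1×II-2: ZZ|Zz
Z/III-2 ? II-1×II-2: ZZ|Zz|zz
⇒ Z over [I-1,I-2,II-1,II-2,II-3,III-1,III-2]: 36 consistent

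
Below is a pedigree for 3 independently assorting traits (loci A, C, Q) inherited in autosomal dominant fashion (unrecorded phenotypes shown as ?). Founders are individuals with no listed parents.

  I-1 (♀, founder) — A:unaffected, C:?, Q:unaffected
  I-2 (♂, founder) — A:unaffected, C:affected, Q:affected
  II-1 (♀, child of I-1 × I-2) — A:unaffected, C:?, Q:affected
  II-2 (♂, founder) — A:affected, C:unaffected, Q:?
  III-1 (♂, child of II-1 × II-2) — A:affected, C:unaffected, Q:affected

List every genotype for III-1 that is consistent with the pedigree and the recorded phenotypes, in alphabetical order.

III-1 ∈ {Aa cc QQ, Aa cc Qq}

A/I-1 un ·: aa
A/I-2 un ·: aa
A/II-1 un I-1×I-2: aa
A/II-2 aff ·: Aa|AA
A/III-1 aff II-1×II-2: Aa
⇒ A over [I-1,I-2,II-1,II-2,III-1]: 2 consistent
C/I-1 ? ·: cc|Cc|CC
C/I-2 aff ·: Cc|CC
C/II-1 ? I-1×I-2: cc|Cc
C/II-2 un ·: cc
C/III-1 un II-1×II-2: cc
⇒ C over [I-1,I-2,II-1,II-2,III-1]: 7 consistent
Q/I-1 un ·: qq
Q/I-2 aff ·: Qq|QQ
Q/II-1 aff I-1×I-2: Qq
Q/II-2 ? ·: qq|Qq|QQ
Q/III-1 aff II-1×II-2: Qq|QQ
⇒ Q over [I-1,I-2,II-1,II-2,III-1]: 10 consistent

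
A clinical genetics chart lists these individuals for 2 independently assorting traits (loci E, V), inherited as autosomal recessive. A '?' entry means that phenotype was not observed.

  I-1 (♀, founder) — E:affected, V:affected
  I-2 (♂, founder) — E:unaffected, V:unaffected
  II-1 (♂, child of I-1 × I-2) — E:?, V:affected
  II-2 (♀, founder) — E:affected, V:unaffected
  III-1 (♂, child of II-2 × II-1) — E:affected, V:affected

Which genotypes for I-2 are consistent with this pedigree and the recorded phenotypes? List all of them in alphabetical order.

I-2 ∈ {EE Vv, Ee Vv}

E/I-1 aff ·: ee
E/I-2 un ·: EE|Ee
E/II-1 ? I-1×I-2: Ee|ee
E/II-2 aff ·: ee
E/III-1 aff II-2×II-1: ee
⇒ E over [I-1,I-2,II-1,II-2,III-1]: 3 consistent
V/I-1 aff ·: vv
V/I-2 un ·: Vv
V/II-1 aff I-1×I-2: vv
V/II-2 un ·: Vv
V/III-1 aff II-2×II-1: vv
⇒ V over [I-1,I-2,II-1,II-2,III-1]: 1 consistent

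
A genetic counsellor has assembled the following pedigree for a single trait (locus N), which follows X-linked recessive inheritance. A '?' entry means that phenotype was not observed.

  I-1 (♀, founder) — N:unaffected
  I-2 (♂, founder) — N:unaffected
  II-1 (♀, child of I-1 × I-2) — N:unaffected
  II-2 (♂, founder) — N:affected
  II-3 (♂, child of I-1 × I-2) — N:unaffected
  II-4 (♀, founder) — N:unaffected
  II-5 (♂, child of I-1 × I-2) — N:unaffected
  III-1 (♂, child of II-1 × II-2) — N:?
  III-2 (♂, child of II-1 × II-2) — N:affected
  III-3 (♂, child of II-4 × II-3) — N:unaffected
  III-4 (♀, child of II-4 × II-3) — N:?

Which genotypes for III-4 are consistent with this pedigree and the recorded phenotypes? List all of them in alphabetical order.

N/I-1 un ·: X^NX^n
N/I-2 un ·: X^NY
N/II-1 un I-1×I-2: X^NX^n
N/II-2 aff ·: X^nY
N/II-3 un I-1×I-2: X^NY
N/II-4 un ·: X^NX^N|X^NX^n
N/II-5 un I-1×I-2: X^NY
N/III-1 ? II-1×II-2: X^NY|X^nY
N/III-2 aff II-1×II-2: X^nY
N/III-3 un II-4×II-3: X^NY
N/III-4 ? II-4×II-3: X^NX^N|X^NX^n
⇒ N over [I-1,I-2,II-1,II-2,II-3,II-4,II-5,III-1,III-2,III-3,III-4]: 6 consistent

III-4 ∈ {X^NX^N, X^NX^n}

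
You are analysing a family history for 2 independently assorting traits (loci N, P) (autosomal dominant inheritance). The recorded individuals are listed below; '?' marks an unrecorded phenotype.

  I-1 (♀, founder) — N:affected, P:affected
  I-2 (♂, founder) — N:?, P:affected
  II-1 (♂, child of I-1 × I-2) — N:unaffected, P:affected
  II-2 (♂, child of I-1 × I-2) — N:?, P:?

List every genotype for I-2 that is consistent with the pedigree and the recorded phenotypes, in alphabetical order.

I-2 ∈ {Nn PP, Nn Pp, nn PP, nn Pp}

N/I-1 aff ·: Nn
N/I-2 ? ·: nn|Nn
N/II-1 un I-1×I-2: nn
N/II-2 ? I-1×I-2: nn|Nn|NN
⇒ N over [I-1,I-2,II-1,II-2]: 5 consistent
P/I-1 aff ·: Pp|PP
P/I-2 aff ·: Pp|PP
P/II-1 aff I-1×I-2: Pp|PP
P/II-2 ? I-1×I-2: pp|Pp|PP
⇒ P over [I-1,I-2,II-1,II-2]: 15 consistent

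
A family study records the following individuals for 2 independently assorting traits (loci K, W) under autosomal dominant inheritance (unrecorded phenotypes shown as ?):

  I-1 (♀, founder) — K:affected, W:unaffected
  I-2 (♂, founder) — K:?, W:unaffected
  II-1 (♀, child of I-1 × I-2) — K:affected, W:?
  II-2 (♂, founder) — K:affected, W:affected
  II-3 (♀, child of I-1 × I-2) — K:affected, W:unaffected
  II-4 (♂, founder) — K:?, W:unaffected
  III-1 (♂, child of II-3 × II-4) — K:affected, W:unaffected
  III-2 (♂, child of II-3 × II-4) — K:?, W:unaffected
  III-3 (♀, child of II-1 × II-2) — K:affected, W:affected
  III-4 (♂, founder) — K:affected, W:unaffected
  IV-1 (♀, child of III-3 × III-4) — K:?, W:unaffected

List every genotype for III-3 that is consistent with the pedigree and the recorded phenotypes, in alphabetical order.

III-3 ∈ {KK Ww, Kk Ww}

K/I-1 aff ·: Kk|KK
K/I-2 ? ·: kk|Kk|KK
K/II-1 aff I-1×I-2: Kk|KK
K/II-2 aff ·: Kk|KK
K/II-3 aff I-1×I-2: Kk|KK
K/II-4 ? ·: kk|Kk|KK
K/III-1 aff II-3×II-4: Kk|KK
K/III-2 ? II-3×II-4: kk|Kk|KK
K/III-3 aff II-1×II-2: Kk|KK
K/III-4 aff ·: Kk|KK
K/IV-1 ? III-3×III-4: kk|Kk|KK
⇒ K over [I-1,I-2,II-1,II-2,II-3,II-4,III-1,III-2,III-3,III-4,IV-1]: 1908 consistent
W/I-1 un ·: ww
W/I-2 un ·: ww
W/II-1 ? I-1×I-2: ww
W/II-2 aff ·: Ww|WW
W/II-3 un I-1×I-2: ww
W/II-4 un ·: ww
W/III-1 un II-3×II-4: ww
W/III-2 un II-3×II-4: ww
W/III-3 aff II-1×II-2: Ww
W/III-4 un ·: ww
W/IV-1 un III-3×III-4: ww
⇒ W over [I-1,I-2,II-1,II-2,II-3,II-4,III-1,III-2,III-3,III-4,IV-1]: 2 consistent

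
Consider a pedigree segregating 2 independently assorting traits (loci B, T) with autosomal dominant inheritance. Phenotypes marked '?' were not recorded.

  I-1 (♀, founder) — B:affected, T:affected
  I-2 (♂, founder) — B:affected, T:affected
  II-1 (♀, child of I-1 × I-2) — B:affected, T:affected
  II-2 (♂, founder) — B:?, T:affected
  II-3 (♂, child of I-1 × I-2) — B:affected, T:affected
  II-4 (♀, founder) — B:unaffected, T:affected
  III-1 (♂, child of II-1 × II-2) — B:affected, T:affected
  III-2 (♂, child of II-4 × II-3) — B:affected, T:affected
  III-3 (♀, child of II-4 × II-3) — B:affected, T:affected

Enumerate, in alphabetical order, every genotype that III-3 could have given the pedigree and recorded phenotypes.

III-3 ∈ {Bb TT, Bb Tt}

B/I-1 aff ·: Bb|BB
B/I-2 aff ·: Bb|BB
B/II-1 aff I-1×I-2: Bb|BB
B/II-2 ? ·: bb|Bb|BB
B/II-3 aff I-1×I-2: Bb|BB
B/II-4 un ·: bb
B/III-1 aff II-1×II-2: Bb|BB
B/III-2 aff II-4×II-3: Bb
B/III-3 aff II-4×II-3: Bb
⇒ B over [I-1,I-2,II-1,II-2,II-3,II-4,III-1,III-2,III-3]: 58 consistent
T/I-1 aff ·: Tt|TT
T/I-2 aff ·: Tt|TT
T/II-1 aff I-1×I-2: Tt|TT
T/II-2 aff ·: Tt|TT
T/II-3 aff I-1×I-2: Tt|TT
T/II-4 aff ·: Tt|TT
T/III-1 aff II-1×II-2: Tt|TT
T/III-2 aff II-4×II-3: Tt|TT
T/III-3 aff II-4×II-3: Tt|TT
⇒ T over [I-1,I-2,II-1,II-2,II-3,II-4,III-1,III-2,III-3]: 288 consistent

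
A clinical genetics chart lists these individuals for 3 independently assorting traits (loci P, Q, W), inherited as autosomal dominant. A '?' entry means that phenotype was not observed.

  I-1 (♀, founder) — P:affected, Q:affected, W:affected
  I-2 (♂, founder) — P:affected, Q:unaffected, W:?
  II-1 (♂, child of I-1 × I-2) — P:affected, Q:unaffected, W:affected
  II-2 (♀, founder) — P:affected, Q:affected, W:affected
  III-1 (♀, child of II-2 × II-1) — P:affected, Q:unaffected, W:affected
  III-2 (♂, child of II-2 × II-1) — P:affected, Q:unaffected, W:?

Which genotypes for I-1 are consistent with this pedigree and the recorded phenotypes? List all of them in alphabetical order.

P/I-1 aff ·: Pp|PP
P/I-2 aff ·: Pp|PP
P/II-1 aff I-1×I-2: Pp|PP
P/II-2 aff ·: Pp|PP
P/III-1 aff II-2×II-1: Pp|PP
P/III-2 aff II-2×II-1: Pp|PP
⇒ P over [I-1,I-2,II-1,II-2,III-1,III-2]: 44 consistent
Q/I-1 aff ·: Qq
Q/I-2 un ·: qq
Q/II-1 un I-1×I-2: qq
Q/II-2 aff ·: Qq
Q/III-1 un II-2×II-1: qq
Q/III-2 un II-2×II-1: qq
⇒ Q over [I-1,I-2,II-1,II-2,III-1,III-2]: 1 consistent
W/I-1 aff ·: Ww|WW
W/I-2 ? ·: ww|Ww|WW
W/II-1 aff I-1×I-2: Ww|WW
W/II-2 aff ·: Ww|WW
W/III-1 aff II-2×II-1: Ww|WW
W/III-2 ? II-2×II-1: ww|Ww|WW
⇒ W over [I-1,I-2,II-1,II-2,III-1,III-2]: 70 consistent

I-1 ∈ {PP Qq WW, PP Qq Ww, Pp Qq WW, Pp Qq Ww}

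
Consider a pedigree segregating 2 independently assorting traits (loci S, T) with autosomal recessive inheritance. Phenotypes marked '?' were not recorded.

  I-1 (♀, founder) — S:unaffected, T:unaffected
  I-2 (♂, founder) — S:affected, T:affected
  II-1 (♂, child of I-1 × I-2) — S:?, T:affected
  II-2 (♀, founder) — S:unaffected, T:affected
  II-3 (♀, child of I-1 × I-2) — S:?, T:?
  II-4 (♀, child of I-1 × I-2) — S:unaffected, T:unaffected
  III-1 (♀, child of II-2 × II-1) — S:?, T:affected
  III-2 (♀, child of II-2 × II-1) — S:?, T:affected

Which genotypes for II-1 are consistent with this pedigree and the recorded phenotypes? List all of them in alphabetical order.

II-1 ∈ {Ss tt, ss tt}

S/I-1 un ·: SS|Ss
S/I-2 aff ·: ss
S/II-1 ? I-1×I-2: Ss|ss
S/II-2 un ·: SS|Ss
S/II-3 ? I-1×I-2: Ss|ss
S/II-4 un I-1×I-2: Ss
S/III-1 ? II-2×II-1: SS|Ss|ss
S/III-2 ? II-2×II-1: SS|Ss|ss
⇒ S over [I-1,I-2,II-1,II-2,II-3,II-4,III-1,III-2]: 49 consistent
T/I-1 un ·: Tt
T/I-2 aff ·: tt
T/II-1 aff I-1×I-2: tt
T/II-2 aff ·: tt
T/II-3 ? I-1×I-2: Tt|tt
T/II-4 un I-1×I-2: Tt
T/III-1 aff II-2×II-1: tt
T/III-2 aff II-2×II-1: tt
⇒ T over [I-1,I-2,II-1,II-2,II-3,II-4,III-1,III-2]: 2 consistent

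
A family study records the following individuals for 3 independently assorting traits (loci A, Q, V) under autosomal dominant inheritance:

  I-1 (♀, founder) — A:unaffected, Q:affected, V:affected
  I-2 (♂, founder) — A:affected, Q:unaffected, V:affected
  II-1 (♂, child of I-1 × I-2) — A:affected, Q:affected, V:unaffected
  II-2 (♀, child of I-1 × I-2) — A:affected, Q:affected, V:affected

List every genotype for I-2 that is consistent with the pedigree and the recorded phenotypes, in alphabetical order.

A/I-1 un ·: aa
A/I-2 aff ·: Aa|AA
A/II-1 aff I-1×I-2: Aa
A/II-2 aff I-1×I-2: Aa
⇒ A over [I-1,I-2,II-1,II-2]: 2 consistent
Q/I-1 aff ·: Qq|QQ
Q/I-2 un ·: qq
Q/II-1 aff I-1×I-2: Qq
Q/II-2 aff I-1×I-2: Qq
⇒ Q over [I-1,I-2,II-1,II-2]: 2 consistent
V/I-1 aff ·: Vv
V/I-2 aff ·: Vv
V/II-1 un I-1×I-2: vv
V/II-2 aff I-1×I-2: Vv|VV
⇒ V over [I-1,I-2,II-1,II-2]: 2 consistent

I-2 ∈ {AA qq Vv, Aa qq Vv}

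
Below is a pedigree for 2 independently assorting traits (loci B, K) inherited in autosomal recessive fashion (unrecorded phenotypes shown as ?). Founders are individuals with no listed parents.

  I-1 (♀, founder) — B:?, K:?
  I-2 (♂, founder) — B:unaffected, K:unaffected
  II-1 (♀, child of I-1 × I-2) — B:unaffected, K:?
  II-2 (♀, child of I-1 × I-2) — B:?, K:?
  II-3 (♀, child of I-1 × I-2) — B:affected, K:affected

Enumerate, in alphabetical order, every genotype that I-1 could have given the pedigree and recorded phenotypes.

B/I-1 ? ·: Bb|bb
B/I-2 un ·: Bb
B/II-1 un I-1×I-2: BB|Bb
B/II-2 ? I-1×I-2: BB|Bb|bb
B/II-3 aff I-1×I-2: bb
⇒ B over [I-1,I-2,II-1,II-2,II-3]: 8 consistent
K/I-1 ? ·: Kk|kk
K/I-2 un ·: Kk
K/II-1 ? I-1×I-2: KK|Kk|kk
K/II-2 ? I-1×I-2: KK|Kk|kk
K/II-3 aff I-1×I-2: kk
⇒ K over [I-1,I-2,II-1,II-2,II-3]: 13 consistent

I-1 ∈ {Bb Kk, Bb kk, bb Kk, bb kk}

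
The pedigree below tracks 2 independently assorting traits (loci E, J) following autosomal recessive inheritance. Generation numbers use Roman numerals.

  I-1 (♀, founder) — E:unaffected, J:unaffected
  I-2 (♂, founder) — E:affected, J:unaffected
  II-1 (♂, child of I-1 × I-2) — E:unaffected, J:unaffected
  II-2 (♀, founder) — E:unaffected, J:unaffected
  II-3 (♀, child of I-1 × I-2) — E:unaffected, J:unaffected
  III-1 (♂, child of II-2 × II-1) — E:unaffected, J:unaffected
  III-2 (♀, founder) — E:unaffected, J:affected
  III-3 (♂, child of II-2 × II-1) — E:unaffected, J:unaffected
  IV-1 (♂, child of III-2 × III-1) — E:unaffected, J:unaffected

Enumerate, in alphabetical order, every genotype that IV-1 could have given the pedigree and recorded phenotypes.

IV-1 ∈ {EE Jj, Ee Jj}

E/I-1 un ·: EE|Ee
E/I-2 aff ·: ee
E/II-1 un I-1×I-2: Ee
E/II-2 un ·: EE|Ee
E/II-3 un I-1×I-2: Ee
E/III-1 un II-2×II-1: EE|Ee
E/III-2 un ·: EE|Ee
E/III-3 un II-2×II-1: EE|Ee
E/IV-1 un III-2×III-1: EE|Ee
⇒ E over [I-1,I-2,II-1,II-2,II-3,III-1,III-2,III-3,IV-1]: 56 consistent
J/I-1 un ·: JJ|Jj
J/I-2 un ·: JJ|Jj
J/II-1 un I-1×I-2: JJ|Jj
J/II-2 un ·: JJ|Jj
J/II-3 un I-1×I-2: JJ|Jj
J/III-1 un II-2×II-1: JJ|Jj
J/III-2 aff ·: jj
J/III-3 un II-2×II-1: JJ|Jj
J/IV-1 un III-2×III-1: Jj
⇒ J over [I-1,I-2,II-1,II-2,II-3,III-1,III-2,III-3,IV-1]: 83 consistent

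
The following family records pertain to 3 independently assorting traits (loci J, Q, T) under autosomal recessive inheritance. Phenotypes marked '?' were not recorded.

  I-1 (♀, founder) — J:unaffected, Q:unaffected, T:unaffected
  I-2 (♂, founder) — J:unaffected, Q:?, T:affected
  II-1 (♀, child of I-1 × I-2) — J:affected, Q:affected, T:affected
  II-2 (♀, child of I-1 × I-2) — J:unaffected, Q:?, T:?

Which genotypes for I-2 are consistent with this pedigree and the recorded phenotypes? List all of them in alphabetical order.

I-2 ∈ {Jj Qq tt, Jj qq tt}

J/I-1 un ·: Jj
J/I-2 un ·: Jj
J/II-1 aff I-1×I-2: jj
J/II-2 un I-1×I-2: JJ|Jj
⇒ J over [I-1,I-2,II-1,II-2]: 2 consistent
Q/I-1 un ·: Qq
Q/I-2 ? ·: Qq|qq
Q/II-1 aff I-1×I-2: qq
Q/II-2 ? I-1×I-2: QQ|Qq|qq
⇒ Q over [I-1,I-2,II-1,II-2]: 5 consistent
T/I-1 un ·: Tt
T/I-2 aff ·: tt
T/II-1 aff I-1×I-2: tt
T/II-2 ? I-1×I-2: Tt|tt
⇒ T over [I-1,I-2,II-1,II-2]: 2 consistent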